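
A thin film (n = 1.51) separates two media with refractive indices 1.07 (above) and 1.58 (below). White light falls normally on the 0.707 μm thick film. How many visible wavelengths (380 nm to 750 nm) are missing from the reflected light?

3

Ray reflecting at the top interface goes from n = 1.07 toward n = 1.51: a half-wave phase shift.
Ray reflecting at the bottom interface goes from n = 1.51 toward n = 1.58: a half-wave phase shift.
Zero or two π shifts → no net half-wave offset.
So the condition for destructive reflection is 2 n t = (m + ½) λ.
λ = 2 n t / (m + ½) = 2135 / (m + ½) nm.
m=2: 854 nm (IR); m=3: 610 nm (visible); m=4: 474 nm (visible); m=5: 388 nm (visible); m=6: 328 nm (UV).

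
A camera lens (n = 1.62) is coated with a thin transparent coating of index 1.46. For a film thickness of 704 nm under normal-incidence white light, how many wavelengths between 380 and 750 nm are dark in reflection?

2

Top surface (1.0 → 1.46): reflection off a higher-index medium gives a half-wave phase shift.
Ray reflecting at the bottom interface goes from n = 1.46 toward n = 1.62: a half-wave phase shift.
The two reflections carry the same phase change, so no net offset.
For minimum reflection here: 2 n t = (m + ½) λ.
λ = 2 n t / (m + ½) = 2056 / (m + ½) nm.
m=2: 822 nm (IR); m=3: 587 nm (visible); m=4: 457 nm (visible); m=5: 374 nm (UV).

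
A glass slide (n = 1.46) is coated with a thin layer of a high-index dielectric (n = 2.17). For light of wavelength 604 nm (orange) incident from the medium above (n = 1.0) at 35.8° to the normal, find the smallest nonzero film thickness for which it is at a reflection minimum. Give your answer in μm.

0.145 μm

Ray reflecting at the top interface goes from n = 1.0 toward n = 2.17: a half-wave phase shift.
Ray reflecting at the bottom interface goes from n = 2.17 toward n = 1.46: no phase shift.
Net: one phase inversion between the two reflected rays.
So the condition for destructive reflection is 2 n t cos θ_r = m λ.
Snell's law: 1.0 sin 35.8° = 2.17 sin θ_r → sin θ_r = 0.270, cos θ_r = 0.963.
Minimum nonzero at m = 1: t = λ / (2 n cos θ_r) = 604 / (2 × 2.17 × 0.963) = 145 nm.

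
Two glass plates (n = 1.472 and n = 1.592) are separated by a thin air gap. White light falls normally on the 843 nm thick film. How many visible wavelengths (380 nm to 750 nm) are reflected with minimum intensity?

2

At the upper boundary (n = 1.472 to n = 1.0) the reflected ray undergoes no phase shift.
At the lower boundary (n = 1.0 to n = 1.592) the reflected ray undergoes a half-wave phase shift.
Net: one phase inversion between the two reflected rays.
With one net inversion, destructive interference in reflection requires 2 n t = m λ.
λ = 2 n t / m = 1686 / m nm.
m=2: 843 nm (IR); m=3: 562 nm (visible); m=4: 422 nm (visible); m=5: 337 nm (UV).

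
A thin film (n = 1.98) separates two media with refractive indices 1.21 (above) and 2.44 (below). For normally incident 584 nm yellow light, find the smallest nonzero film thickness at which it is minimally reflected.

Ray reflecting at the top interface goes from n = 1.21 toward n = 1.98: a half-wave phase shift.
Ray reflecting at the bottom interface goes from n = 1.98 toward n = 2.44: a half-wave phase shift.
Zero or two π shifts → no net half-wave offset.
With no net inversion, destructive interference in reflection requires 2 n t = (m + ½) λ.
Minimum at m = 0: t = λ / (4 n) = 584 / (4 × 1.98) = 73.7 nm.

73.7 nm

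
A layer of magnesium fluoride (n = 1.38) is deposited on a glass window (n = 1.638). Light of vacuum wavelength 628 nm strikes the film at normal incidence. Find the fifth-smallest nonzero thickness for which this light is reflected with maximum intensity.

1138 nm

Ray reflecting at the top interface goes from n = 1.0 toward n = 1.38: a half-wave phase shift.
At the lower boundary (n = 1.38 to n = 1.638) the reflected ray undergoes a half-wave phase shift.
Net: no relative phase inversion (both shifts match).
So the condition for constructive reflection is 2 n t = m λ.
The fifth-smallest nonzero thickness corresponds to m = 5: t = m λ / (2 n) = 5.00 × 628 / (2 × 1.38) = 1138 nm.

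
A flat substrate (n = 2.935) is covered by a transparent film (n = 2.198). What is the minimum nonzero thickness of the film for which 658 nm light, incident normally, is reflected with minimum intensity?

Ray reflecting at the top interface goes from n = 1.0 toward n = 2.198: a half-wave phase shift.
Bottom surface (2.198 → 2.935): reflection off a higher-index medium gives a half-wave phase shift.
The two reflections carry the same phase change, so no net offset.
For weak reflection here: 2 n t = (m + ½) λ.
Minimum at m = 0: t = λ / (4 n) = 658 / (4 × 2.198) = 74.8 nm.

74.8 nm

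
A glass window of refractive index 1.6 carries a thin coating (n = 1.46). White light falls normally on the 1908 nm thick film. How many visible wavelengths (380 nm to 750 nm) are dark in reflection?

Ray reflecting at the top interface goes from n = 1.0 toward n = 1.46: a half-wave phase shift.
Ray reflecting at the bottom interface goes from n = 1.46 toward n = 1.6: a half-wave phase shift.
The two reflections carry the same phase change, so no net offset.
So the condition for destructive reflection is 2 n t = (m + ½) λ.
λ = 2 n t / (m + ½) = 5571 / (m + ½) nm.
m=6: 857 nm (IR); m=7: 743 nm (visible); m=8: 655 nm (visible); m=9: 586 nm (visible); m=10: 531 nm (visible); m=11: 484 nm (visible); m=12: 446 nm (visible); m=13: 413 nm (visible); m=14: 384 nm (visible); m=15: 359 nm (UV).

8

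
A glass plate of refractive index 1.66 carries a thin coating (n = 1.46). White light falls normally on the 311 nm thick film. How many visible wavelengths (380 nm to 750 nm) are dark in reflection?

1

Top surface (1.0 → 1.46): reflection off a higher-index medium gives a half-wave phase shift.
At the lower boundary (n = 1.46 to n = 1.66) the reflected ray undergoes a half-wave phase shift.
Net: no relative phase inversion (both shifts match).
With no net inversion, destructive interference in reflection requires 2 n t = (m + ½) λ.
λ = 2 n t / (m + ½) = 908 / (m + ½) nm.
m=0: 1816 nm (IR); m=1: 605 nm (visible); m=2: 363 nm (UV).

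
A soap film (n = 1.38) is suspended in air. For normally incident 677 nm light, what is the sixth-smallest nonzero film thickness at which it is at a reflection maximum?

1349 nm

At the upper boundary (n = 1.0 to n = 1.38) the reflected ray undergoes a half-wave phase shift.
Bottom surface (1.38 → 1.0): reflection off a lower-index medium gives no phase shift.
Exactly one π shift → a net half-wave offset.
With one net inversion, constructive interference in reflection requires 2 n t = (m + ½) λ.
The sixth-smallest nonzero thickness corresponds to m = 5: t = (m + ½) λ / (2 n) = 5.50 × 677 / (2 × 1.38) = 1349 nm.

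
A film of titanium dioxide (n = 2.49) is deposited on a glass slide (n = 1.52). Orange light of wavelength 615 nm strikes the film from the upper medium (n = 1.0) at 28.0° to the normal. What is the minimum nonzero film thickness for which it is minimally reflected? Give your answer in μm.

At the upper boundary (n = 1.0 to n = 2.49) the reflected ray undergoes a half-wave phase shift.
Bottom surface (2.49 → 1.52): reflection off a lower-index medium gives no phase shift.
The two reflections differ by half a wavelength.
For dark reflection here: 2 n t cos θ_r = m λ.
Snell's law: 1.0 sin 28.0° = 2.49 sin θ_r → sin θ_r = 0.189, cos θ_r = 0.982.
Minimum nonzero at m = 1: t = λ / (2 n cos θ_r) = 615 / (2 × 2.49 × 0.982) = 126 nm.

0.126 μm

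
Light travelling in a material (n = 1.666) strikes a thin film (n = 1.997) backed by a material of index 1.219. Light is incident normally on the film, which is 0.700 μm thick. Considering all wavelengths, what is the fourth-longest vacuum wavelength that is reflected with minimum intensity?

Ray reflecting at the top interface goes from n = 1.666 toward n = 1.997: a half-wave phase shift.
At the lower boundary (n = 1.997 to n = 1.219) the reflected ray undergoes no phase shift.
The two reflections differ by half a wavelength.
So the condition for destructive reflection is 2 n t = m λ.
λ = 2 n t / m. The fourth-longest wavelength is m = 4: λ = 2 × 1.997 × 700 / 4.00 = 699 nm.

699 nm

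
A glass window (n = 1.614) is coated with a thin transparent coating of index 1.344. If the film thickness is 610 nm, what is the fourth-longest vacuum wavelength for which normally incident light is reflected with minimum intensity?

468 nm

Top surface (1.0 → 1.344): reflection off a higher-index medium gives a half-wave phase shift.
At the lower boundary (n = 1.344 to n = 1.614) the reflected ray undergoes a half-wave phase shift.
Zero or two π shifts → no net half-wave offset.
So the condition for destructive reflection is 2 n t = (m + ½) λ.
λ = 2 n t / (m + ½). The fourth-longest wavelength is m = 3: λ = 2 × 1.344 × 610 / 3.50 = 468 nm.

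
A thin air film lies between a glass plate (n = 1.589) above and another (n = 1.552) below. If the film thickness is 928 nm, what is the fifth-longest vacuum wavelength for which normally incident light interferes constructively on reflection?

412 nm

Top surface (1.589 → 1.0): reflection off a lower-index medium gives no phase shift.
Bottom surface (1.0 → 1.552): reflection off a higher-index medium gives a half-wave phase shift.
Net: one phase inversion between the two reflected rays.
With one net inversion, constructive interference in reflection requires 2 n t = (m + ½) λ.
λ = 2 n t / (m + ½). The fifth-longest wavelength is m = 4: λ = 2 × 1.0 × 928 / 4.50 = 412 nm.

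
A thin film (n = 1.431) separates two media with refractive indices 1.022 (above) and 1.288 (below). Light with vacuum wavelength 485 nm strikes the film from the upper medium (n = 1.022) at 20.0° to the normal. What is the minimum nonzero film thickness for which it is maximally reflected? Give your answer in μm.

0.0874 μm

At the upper boundary (n = 1.022 to n = 1.431) the reflected ray undergoes a half-wave phase shift.
At the lower boundary (n = 1.431 to n = 1.288) the reflected ray undergoes no phase shift.
The two reflections differ by half a wavelength.
So the condition for constructive reflection is 2 n t cos θ_r = (m + ½) λ.
Snell's law: 1.022 sin 20.0° = 1.431 sin θ_r → sin θ_r = 0.244, cos θ_r = 0.970.
Minimum at m = 0: t = λ / (4 n cos θ_r) = 485 / (4 × 1.431 × 0.970) = 87.4 nm.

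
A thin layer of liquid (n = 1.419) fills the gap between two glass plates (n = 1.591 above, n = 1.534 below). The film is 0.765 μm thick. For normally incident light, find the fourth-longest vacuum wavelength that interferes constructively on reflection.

620 nm

At the upper boundary (n = 1.591 to n = 1.419) the reflected ray undergoes no phase shift.
Bottom surface (1.419 → 1.534): reflection off a higher-index medium gives a half-wave phase shift.
The two reflections differ by half a wavelength.
So the condition for constructive reflection is 2 n t = (m + ½) λ.
λ = 2 n t / (m + ½). The fourth-longest wavelength is m = 3: λ = 2 × 1.419 × 765 / 3.50 = 620 nm.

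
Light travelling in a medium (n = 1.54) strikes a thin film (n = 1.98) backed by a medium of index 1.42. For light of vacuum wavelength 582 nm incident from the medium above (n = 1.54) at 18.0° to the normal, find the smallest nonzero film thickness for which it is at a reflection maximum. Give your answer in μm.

At the upper boundary (n = 1.54 to n = 1.98) the reflected ray undergoes a half-wave phase shift.
At the lower boundary (n = 1.98 to n = 1.42) the reflected ray undergoes no phase shift.
Exactly one π shift → a net half-wave offset.
For bright reflection here: 2 n t cos θ_r = (m + ½) λ.
Snell's law: 1.54 sin 18.0° = 1.98 sin θ_r → sin θ_r = 0.240, cos θ_r = 0.971.
Minimum at m = 0: t = λ / (4 n cos θ_r) = 582 / (4 × 1.98 × 0.971) = 75.7 nm.

0.0757 μm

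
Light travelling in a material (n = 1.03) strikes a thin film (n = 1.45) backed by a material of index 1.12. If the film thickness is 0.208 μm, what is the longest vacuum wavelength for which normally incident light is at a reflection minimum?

603 nm

Ray reflecting at the top interface goes from n = 1.03 toward n = 1.45: a half-wave phase shift.
Ray reflecting at the bottom interface goes from n = 1.45 toward n = 1.12: no phase shift.
Exactly one π shift → a net half-wave offset.
For dark reflection here: 2 n t = m λ.
λ = 2 n t / m. The longest wavelength is m = 1: λ = 2 × 1.45 × 208 / 1.00 = 603 nm.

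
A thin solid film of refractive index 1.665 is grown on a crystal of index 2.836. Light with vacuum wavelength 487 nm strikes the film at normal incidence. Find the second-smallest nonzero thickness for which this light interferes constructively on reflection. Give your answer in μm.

0.292 μm

Ray reflecting at the top interface goes from n = 1.0 toward n = 1.665: a half-wave phase shift.
Bottom surface (1.665 → 2.836): reflection off a higher-index medium gives a half-wave phase shift.
Zero or two π shifts → no net half-wave offset.
For strong reflection here: 2 n t = m λ.
The second-smallest nonzero thickness corresponds to m = 2: t = m λ / (2 n) = 2.00 × 487 / (2 × 1.665) = 292 nm.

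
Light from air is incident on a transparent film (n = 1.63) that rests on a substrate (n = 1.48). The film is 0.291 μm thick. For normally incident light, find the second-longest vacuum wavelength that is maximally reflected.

632 nm

At the upper boundary (n = 1.0 to n = 1.63) the reflected ray undergoes a half-wave phase shift.
Ray reflecting at the bottom interface goes from n = 1.63 toward n = 1.48: no phase shift.
The two reflections differ by half a wavelength.
With one net inversion, constructive interference in reflection requires 2 n t = (m + ½) λ.
λ = 2 n t / (m + ½). The second-longest wavelength is m = 1: λ = 2 × 1.63 × 291 / 1.50 = 632 nm.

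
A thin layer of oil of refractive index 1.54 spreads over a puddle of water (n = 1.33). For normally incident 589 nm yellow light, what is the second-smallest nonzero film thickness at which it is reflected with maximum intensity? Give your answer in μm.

0.287 μm

Ray reflecting at the top interface goes from n = 1.0 toward n = 1.54: a half-wave phase shift.
Ray reflecting at the bottom interface goes from n = 1.54 toward n = 1.33: no phase shift.
The two reflections differ by half a wavelength.
For maximum reflection here: 2 n t = (m + ½) λ.
The second-smallest nonzero thickness corresponds to m = 1: t = (m + ½) λ / (2 n) = 1.50 × 589 / (2 × 1.54) = 287 nm.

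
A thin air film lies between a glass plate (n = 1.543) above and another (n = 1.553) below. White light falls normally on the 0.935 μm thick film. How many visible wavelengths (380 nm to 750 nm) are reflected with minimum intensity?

2

Ray reflecting at the top interface goes from n = 1.543 toward n = 1.0: no phase shift.
Ray reflecting at the bottom interface goes from n = 1.0 toward n = 1.553: a half-wave phase shift.
Net: one phase inversion between the two reflected rays.
With one net inversion, destructive interference in reflection requires 2 n t = m λ.
λ = 2 n t / m = 1870 / m nm.
m=2: 935 nm (IR); m=3: 623 nm (visible); m=4: 468 nm (visible); m=5: 374 nm (UV).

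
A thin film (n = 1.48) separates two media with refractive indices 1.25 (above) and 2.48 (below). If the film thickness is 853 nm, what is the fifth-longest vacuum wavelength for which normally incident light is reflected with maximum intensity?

505 nm

Top surface (1.25 → 1.48): reflection off a higher-index medium gives a half-wave phase shift.
Ray reflecting at the bottom interface goes from n = 1.48 toward n = 2.48: a half-wave phase shift.
The two reflections carry the same phase change, so no net offset.
With no net inversion, constructive interference in reflection requires 2 n t = m λ.
λ = 2 n t / m. The fifth-longest wavelength is m = 5: λ = 2 × 1.48 × 853 / 5.00 = 505 nm.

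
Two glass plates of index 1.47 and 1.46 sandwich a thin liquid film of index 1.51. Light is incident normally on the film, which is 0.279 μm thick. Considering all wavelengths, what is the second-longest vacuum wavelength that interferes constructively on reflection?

562 nm

At the upper boundary (n = 1.47 to n = 1.51) the reflected ray undergoes a half-wave phase shift.
At the lower boundary (n = 1.51 to n = 1.46) the reflected ray undergoes no phase shift.
Exactly one π shift → a net half-wave offset.
With one net inversion, constructive interference in reflection requires 2 n t = (m + ½) λ.
λ = 2 n t / (m + ½). The second-longest wavelength is m = 1: λ = 2 × 1.51 × 279 / 1.50 = 562 nm.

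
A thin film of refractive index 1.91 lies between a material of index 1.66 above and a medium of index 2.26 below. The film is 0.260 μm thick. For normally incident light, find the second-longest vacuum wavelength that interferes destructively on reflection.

662 nm

Ray reflecting at the top interface goes from n = 1.66 toward n = 1.91: a half-wave phase shift.
Bottom surface (1.91 → 2.26): reflection off a higher-index medium gives a half-wave phase shift.
Zero or two π shifts → no net half-wave offset.
With no net inversion, destructive interference in reflection requires 2 n t = (m + ½) λ.
λ = 2 n t / (m + ½). The second-longest wavelength is m = 1: λ = 2 × 1.91 × 260 / 1.50 = 662 nm.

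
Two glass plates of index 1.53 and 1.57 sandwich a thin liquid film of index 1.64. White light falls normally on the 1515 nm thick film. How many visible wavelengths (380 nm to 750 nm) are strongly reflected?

6

Ray reflecting at the top interface goes from n = 1.53 toward n = 1.64: a half-wave phase shift.
At the lower boundary (n = 1.64 to n = 1.57) the reflected ray undergoes no phase shift.
Net: one phase inversion between the two reflected rays.
With one net inversion, constructive interference in reflection requires 2 n t = (m + ½) λ.
λ = 2 n t / (m + ½) = 4969 / (m + ½) nm.
m=6: 764 nm (IR); m=7: 663 nm (visible); m=8: 585 nm (visible); m=9: 523 nm (visible); m=10: 473 nm (visible); m=11: 432 nm (visible); m=12: 398 nm (visible); m=13: 368 nm (UV).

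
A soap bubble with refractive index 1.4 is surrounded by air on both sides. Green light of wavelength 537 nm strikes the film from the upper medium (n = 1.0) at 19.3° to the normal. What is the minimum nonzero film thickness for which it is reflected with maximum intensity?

98.7 nm

Top surface (1.0 → 1.4): reflection off a higher-index medium gives a half-wave phase shift.
Ray reflecting at the bottom interface goes from n = 1.4 toward n = 1.0: no phase shift.
Exactly one π shift → a net half-wave offset.
So the condition for constructive reflection is 2 n t cos θ_r = (m + ½) λ.
Snell's law: 1.0 sin 19.3° = 1.4 sin θ_r → sin θ_r = 0.236, cos θ_r = 0.972.
Minimum at m = 0: t = λ / (4 n cos θ_r) = 537 / (4 × 1.4 × 0.972) = 98.7 nm.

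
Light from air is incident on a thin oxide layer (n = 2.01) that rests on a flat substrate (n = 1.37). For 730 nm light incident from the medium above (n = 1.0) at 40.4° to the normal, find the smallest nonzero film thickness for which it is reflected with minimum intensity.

At the upper boundary (n = 1.0 to n = 2.01) the reflected ray undergoes a half-wave phase shift.
At the lower boundary (n = 2.01 to n = 1.37) the reflected ray undergoes no phase shift.
Exactly one π shift → a net half-wave offset.
So the condition for destructive reflection is 2 n t cos θ_r = m λ.
Snell's law: 1.0 sin 40.4° = 2.01 sin θ_r → sin θ_r = 0.322, cos θ_r = 0.947.
Minimum nonzero at m = 1: t = λ / (2 n cos θ_r) = 730 / (2 × 2.01 × 0.947) = 192 nm.

192 nm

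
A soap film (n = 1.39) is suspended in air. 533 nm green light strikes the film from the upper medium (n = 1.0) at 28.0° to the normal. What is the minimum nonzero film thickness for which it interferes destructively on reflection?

Top surface (1.0 → 1.39): reflection off a higher-index medium gives a half-wave phase shift.
Bottom surface (1.39 → 1.0): reflection off a lower-index medium gives no phase shift.
Net: one phase inversion between the two reflected rays.
With one net inversion, destructive interference in reflection requires 2 n t cos θ_r = m λ.
Snell's law: 1.0 sin 28.0° = 1.39 sin θ_r → sin θ_r = 0.338, cos θ_r = 0.941.
Minimum nonzero at m = 1: t = λ / (2 n cos θ_r) = 533 / (2 × 1.39 × 0.941) = 204 nm.

204 nm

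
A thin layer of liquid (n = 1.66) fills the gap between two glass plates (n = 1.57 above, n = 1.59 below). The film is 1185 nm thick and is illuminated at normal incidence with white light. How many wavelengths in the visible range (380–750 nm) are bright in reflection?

5

At the upper boundary (n = 1.57 to n = 1.66) the reflected ray undergoes a half-wave phase shift.
Bottom surface (1.66 → 1.59): reflection off a lower-index medium gives no phase shift.
Net: one phase inversion between the two reflected rays.
So the condition for constructive reflection is 2 n t = (m + ½) λ.
λ = 2 n t / (m + ½) = 3934 / (m + ½) nm.
m=4: 874 nm (IR); m=5: 715 nm (visible); m=6: 605 nm (visible); m=7: 525 nm (visible); m=8: 463 nm (visible); m=9: 414 nm (visible); m=10: 375 nm (UV).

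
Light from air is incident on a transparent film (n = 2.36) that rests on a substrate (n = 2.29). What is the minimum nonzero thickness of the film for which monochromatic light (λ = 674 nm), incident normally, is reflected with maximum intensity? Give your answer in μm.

Ray reflecting at the top interface goes from n = 1.0 toward n = 2.36: a half-wave phase shift.
At the lower boundary (n = 2.36 to n = 2.29) the reflected ray undergoes no phase shift.
The two reflections differ by half a wavelength.
So the condition for constructive reflection is 2 n t = (m + ½) λ.
Minimum at m = 0: t = λ / (4 n) = 674 / (4 × 2.36) = 71.4 nm.

0.0714 μm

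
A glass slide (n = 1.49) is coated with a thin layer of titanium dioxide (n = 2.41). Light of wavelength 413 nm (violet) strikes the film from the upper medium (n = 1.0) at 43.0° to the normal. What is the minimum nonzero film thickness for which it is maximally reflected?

At the upper boundary (n = 1.0 to n = 2.41) the reflected ray undergoes a half-wave phase shift.
At the lower boundary (n = 2.41 to n = 1.49) the reflected ray undergoes no phase shift.
Exactly one π shift → a net half-wave offset.
So the condition for constructive reflection is 2 n t cos θ_r = (m + ½) λ.
Snell's law: 1.0 sin 43.0° = 2.41 sin θ_r → sin θ_r = 0.283, cos θ_r = 0.959.
Minimum at m = 0: t = λ / (4 n cos θ_r) = 413 / (4 × 2.41 × 0.959) = 44.7 nm.

44.7 nm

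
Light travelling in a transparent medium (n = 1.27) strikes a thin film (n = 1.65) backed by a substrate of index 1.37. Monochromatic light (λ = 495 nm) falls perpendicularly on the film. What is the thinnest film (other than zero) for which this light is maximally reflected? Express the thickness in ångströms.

750 Å

At the upper boundary (n = 1.27 to n = 1.65) the reflected ray undergoes a half-wave phase shift.
Ray reflecting at the bottom interface goes from n = 1.65 toward n = 1.37: no phase shift.
The two reflections differ by half a wavelength.
For maximum reflection here: 2 n t = (m + ½) λ.
Minimum at m = 0: t = λ / (4 n) = 495 / (4 × 1.65) = 75.0 nm.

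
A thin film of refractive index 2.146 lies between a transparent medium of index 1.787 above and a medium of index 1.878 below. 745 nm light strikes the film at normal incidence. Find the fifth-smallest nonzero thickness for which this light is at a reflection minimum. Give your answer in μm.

0.868 μm

Top surface (1.787 → 2.146): reflection off a higher-index medium gives a half-wave phase shift.
Bottom surface (2.146 → 1.878): reflection off a lower-index medium gives no phase shift.
The two reflections differ by half a wavelength.
For weak reflection here: 2 n t = m λ.
The fifth-smallest nonzero thickness corresponds to m = 5: t = m λ / (2 n) = 5.00 × 745 / (2 × 2.146) = 868 nm.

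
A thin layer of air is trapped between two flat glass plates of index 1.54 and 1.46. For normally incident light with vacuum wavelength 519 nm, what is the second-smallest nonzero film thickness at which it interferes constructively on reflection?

At the upper boundary (n = 1.54 to n = 1.0) the reflected ray undergoes no phase shift.
Ray reflecting at the bottom interface goes from n = 1.0 toward n = 1.46: a half-wave phase shift.
Exactly one π shift → a net half-wave offset.
So the condition for constructive reflection is 2 n t = (m + ½) λ.
The second-smallest nonzero thickness corresponds to m = 1: t = (m + ½) λ / (2 n) = 1.50 × 519 / (2 × 1.0) = 389 nm.

389 nm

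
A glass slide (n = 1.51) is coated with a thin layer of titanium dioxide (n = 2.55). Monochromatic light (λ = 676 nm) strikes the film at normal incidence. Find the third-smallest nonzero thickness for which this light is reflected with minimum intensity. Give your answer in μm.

Ray reflecting at the top interface goes from n = 1.0 toward n = 2.55: a half-wave phase shift.
At the lower boundary (n = 2.55 to n = 1.51) the reflected ray undergoes no phase shift.
Net: one phase inversion between the two reflected rays.
For minimum reflection here: 2 n t = m λ.
The third-smallest nonzero thickness corresponds to m = 3: t = m λ / (2 n) = 3.00 × 676 / (2 × 2.55) = 398 nm.

0.398 μm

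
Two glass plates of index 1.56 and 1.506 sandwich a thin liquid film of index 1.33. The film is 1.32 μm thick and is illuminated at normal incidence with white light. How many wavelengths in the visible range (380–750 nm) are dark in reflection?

5

At the upper boundary (n = 1.56 to n = 1.33) the reflected ray undergoes no phase shift.
At the lower boundary (n = 1.33 to n = 1.506) the reflected ray undergoes a half-wave phase shift.
Exactly one π shift → a net half-wave offset.
With one net inversion, destructive interference in reflection requires 2 n t = m λ.
λ = 2 n t / m = 3511 / m nm.
m=4: 878 nm (IR); m=5: 702 nm (visible); m=6: 585 nm (visible); m=7: 502 nm (visible); m=8: 439 nm (visible); m=9: 390 nm (visible); m=10: 351 nm (UV).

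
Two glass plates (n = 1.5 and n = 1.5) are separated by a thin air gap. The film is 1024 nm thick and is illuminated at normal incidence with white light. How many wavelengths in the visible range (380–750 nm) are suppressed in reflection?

3

Ray reflecting at the top interface goes from n = 1.5 toward n = 1.0: no phase shift.
Ray reflecting at the bottom interface goes from n = 1.0 toward n = 1.5: a half-wave phase shift.
Exactly one π shift → a net half-wave offset.
With one net inversion, destructive interference in reflection requires 2 n t = m λ.
λ = 2 n t / m = 2048 / m nm.
m=2: 1024 nm (IR); m=3: 683 nm (visible); m=4: 512 nm (visible); m=5: 410 nm (visible); m=6: 341 nm (UV).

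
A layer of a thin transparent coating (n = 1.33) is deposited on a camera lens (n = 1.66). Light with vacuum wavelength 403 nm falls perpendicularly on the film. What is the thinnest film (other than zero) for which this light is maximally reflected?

152 nm

Ray reflecting at the top interface goes from n = 1.0 toward n = 1.33: a half-wave phase shift.
At the lower boundary (n = 1.33 to n = 1.66) the reflected ray undergoes a half-wave phase shift.
The two reflections carry the same phase change, so no net offset.
With no net inversion, constructive interference in reflection requires 2 n t = m λ.
Minimum nonzero at m = 1: t = λ / (2 n) = 403 / (2 × 1.33) = 152 nm.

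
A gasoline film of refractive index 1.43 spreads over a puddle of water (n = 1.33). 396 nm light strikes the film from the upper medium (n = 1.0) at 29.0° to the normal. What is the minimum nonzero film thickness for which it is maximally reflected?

73.6 nm

Top surface (1.0 → 1.43): reflection off a higher-index medium gives a half-wave phase shift.
Ray reflecting at the bottom interface goes from n = 1.43 toward n = 1.33: no phase shift.
The two reflections differ by half a wavelength.
For bright reflection here: 2 n t cos θ_r = (m + ½) λ.
Snell's law: 1.0 sin 29.0° = 1.43 sin θ_r → sin θ_r = 0.339, cos θ_r = 0.941.
Minimum at m = 0: t = λ / (4 n cos θ_r) = 396 / (4 × 1.43 × 0.941) = 73.6 nm.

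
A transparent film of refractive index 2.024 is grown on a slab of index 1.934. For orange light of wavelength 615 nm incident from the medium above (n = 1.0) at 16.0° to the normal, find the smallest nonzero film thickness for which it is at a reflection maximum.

76.7 nm

Top surface (1.0 → 2.024): reflection off a higher-index medium gives a half-wave phase shift.
At the lower boundary (n = 2.024 to n = 1.934) the reflected ray undergoes no phase shift.
Net: one phase inversion between the two reflected rays.
So the condition for constructive reflection is 2 n t cos θ_r = (m + ½) λ.
Snell's law: 1.0 sin 16.0° = 2.024 sin θ_r → sin θ_r = 0.136, cos θ_r = 0.991.
Minimum at m = 0: t = λ / (4 n cos θ_r) = 615 / (4 × 2.024 × 0.991) = 76.7 nm.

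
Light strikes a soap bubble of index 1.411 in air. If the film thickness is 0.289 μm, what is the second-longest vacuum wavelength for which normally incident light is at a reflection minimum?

Ray reflecting at the top interface goes from n = 1.0 toward n = 1.411: a half-wave phase shift.
At the lower boundary (n = 1.411 to n = 1.0) the reflected ray undergoes no phase shift.
Exactly one π shift → a net half-wave offset.
With one net inversion, destructive interference in reflection requires 2 n t = m λ.
λ = 2 n t / m. The second-longest wavelength is m = 2: λ = 2 × 1.411 × 289 / 2.00 = 408 nm.

408 nm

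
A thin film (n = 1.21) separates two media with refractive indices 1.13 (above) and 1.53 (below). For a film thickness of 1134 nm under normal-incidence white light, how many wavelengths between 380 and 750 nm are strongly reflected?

Ray reflecting at the top interface goes from n = 1.13 toward n = 1.21: a half-wave phase shift.
At the lower boundary (n = 1.21 to n = 1.53) the reflected ray undergoes a half-wave phase shift.
Zero or two π shifts → no net half-wave offset.
For bright reflection here: 2 n t = m λ.
λ = 2 n t / m = 2744 / m nm.
m=3: 915 nm (IR); m=4: 686 nm (visible); m=5: 549 nm (visible); m=6: 457 nm (visible); m=7: 392 nm (visible); m=8: 343 nm (UV).

4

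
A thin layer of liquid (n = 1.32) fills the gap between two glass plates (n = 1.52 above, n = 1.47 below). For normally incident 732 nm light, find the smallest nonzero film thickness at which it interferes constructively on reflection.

Ray reflecting at the top interface goes from n = 1.52 toward n = 1.32: no phase shift.
Bottom surface (1.32 → 1.47): reflection off a higher-index medium gives a half-wave phase shift.
Net: one phase inversion between the two reflected rays.
With one net inversion, constructive interference in reflection requires 2 n t = (m + ½) λ.
Minimum at m = 0: t = λ / (4 n) = 732 / (4 × 1.32) = 139 nm.

139 nm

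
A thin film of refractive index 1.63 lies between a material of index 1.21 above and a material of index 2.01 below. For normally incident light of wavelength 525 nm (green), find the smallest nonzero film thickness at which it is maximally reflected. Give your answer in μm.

0.161 μm

Ray reflecting at the top interface goes from n = 1.21 toward n = 1.63: a half-wave phase shift.
At the lower boundary (n = 1.63 to n = 2.01) the reflected ray undergoes a half-wave phase shift.
Zero or two π shifts → no net half-wave offset.
With no net inversion, constructive interference in reflection requires 2 n t = m λ.
Minimum nonzero at m = 1: t = λ / (2 n) = 525 / (2 × 1.63) = 161 nm.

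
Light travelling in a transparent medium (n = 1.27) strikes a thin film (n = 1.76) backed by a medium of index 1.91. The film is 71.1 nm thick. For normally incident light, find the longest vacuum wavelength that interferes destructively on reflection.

501 nm

At the upper boundary (n = 1.27 to n = 1.76) the reflected ray undergoes a half-wave phase shift.
Ray reflecting at the bottom interface goes from n = 1.76 toward n = 1.91: a half-wave phase shift.
Zero or two π shifts → no net half-wave offset.
For dark reflection here: 2 n t = (m + ½) λ.
λ = 2 n t / (m + ½). The longest wavelength is m = 0: λ = 2 × 1.76 × 71.1 / 0.500 = 501 nm.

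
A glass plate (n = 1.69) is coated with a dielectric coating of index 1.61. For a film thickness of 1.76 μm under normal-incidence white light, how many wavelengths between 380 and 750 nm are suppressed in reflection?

7

Top surface (1.0 → 1.61): reflection off a higher-index medium gives a half-wave phase shift.
Ray reflecting at the bottom interface goes from n = 1.61 toward n = 1.69: a half-wave phase shift.
The two reflections carry the same phase change, so no net offset.
So the condition for destructive reflection is 2 n t = (m + ½) λ.
λ = 2 n t / (m + ½) = 5667 / (m + ½) nm.
m=7: 756 nm (IR); m=8: 667 nm (visible); m=9: 597 nm (visible); m=10: 540 nm (visible); m=11: 493 nm (visible); m=12: 453 nm (visible); m=13: 420 nm (visible); m=14: 391 nm (visible); m=15: 366 nm (UV).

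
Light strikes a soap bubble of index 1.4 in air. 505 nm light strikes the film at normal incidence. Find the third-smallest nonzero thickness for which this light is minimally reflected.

Ray reflecting at the top interface goes from n = 1.0 toward n = 1.4: a half-wave phase shift.
Bottom surface (1.4 → 1.0): reflection off a lower-index medium gives no phase shift.
Exactly one π shift → a net half-wave offset.
For minimum reflection here: 2 n t = m λ.
The third-smallest nonzero thickness corresponds to m = 3: t = m λ / (2 n) = 3.00 × 505 / (2 × 1.4) = 541 nm.

541 nm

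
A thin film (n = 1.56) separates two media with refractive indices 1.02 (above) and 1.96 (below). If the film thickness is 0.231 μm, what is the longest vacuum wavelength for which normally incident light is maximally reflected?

721 nm

Top surface (1.02 → 1.56): reflection off a higher-index medium gives a half-wave phase shift.
At the lower boundary (n = 1.56 to n = 1.96) the reflected ray undergoes a half-wave phase shift.
The two reflections carry the same phase change, so no net offset.
With no net inversion, constructive interference in reflection requires 2 n t = m λ.
λ = 2 n t / m. The longest wavelength is m = 1: λ = 2 × 1.56 × 231 / 1.00 = 721 nm.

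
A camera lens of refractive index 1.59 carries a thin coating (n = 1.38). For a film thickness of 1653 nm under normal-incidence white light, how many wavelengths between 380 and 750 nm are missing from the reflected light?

Top surface (1.0 → 1.38): reflection off a higher-index medium gives a half-wave phase shift.
Bottom surface (1.38 → 1.59): reflection off a higher-index medium gives a half-wave phase shift.
Net: no relative phase inversion (both shifts match).
With no net inversion, destructive interference in reflection requires 2 n t = (m + ½) λ.
λ = 2 n t / (m + ½) = 4562 / (m + ½) nm.
m=5: 830 nm (IR); m=6: 702 nm (visible); m=7: 608 nm (visible); m=8: 537 nm (visible); m=9: 480 nm (visible); m=10: 435 nm (visible); m=11: 397 nm (visible); m=12: 365 nm (UV).

6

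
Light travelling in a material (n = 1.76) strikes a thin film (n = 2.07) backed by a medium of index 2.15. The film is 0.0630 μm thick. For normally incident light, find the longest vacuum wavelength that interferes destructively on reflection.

522 nm

At the upper boundary (n = 1.76 to n = 2.07) the reflected ray undergoes a half-wave phase shift.
Ray reflecting at the bottom interface goes from n = 2.07 toward n = 2.15: a half-wave phase shift.
Zero or two π shifts → no net half-wave offset.
So the condition for destructive reflection is 2 n t = (m + ½) λ.
λ = 2 n t / (m + ½). The longest wavelength is m = 0: λ = 2 × 2.07 × 63.0 / 0.500 = 522 nm.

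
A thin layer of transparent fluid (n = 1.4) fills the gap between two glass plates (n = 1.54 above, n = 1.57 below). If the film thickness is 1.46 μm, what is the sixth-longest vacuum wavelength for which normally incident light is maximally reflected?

743 nm

At the upper boundary (n = 1.54 to n = 1.4) the reflected ray undergoes no phase shift.
Ray reflecting at the bottom interface goes from n = 1.4 toward n = 1.57: a half-wave phase shift.
The two reflections differ by half a wavelength.
So the condition for constructive reflection is 2 n t = (m + ½) λ.
λ = 2 n t / (m + ½). The sixth-longest wavelength is m = 5: λ = 2 × 1.4 × 1460 / 5.50 = 743 nm.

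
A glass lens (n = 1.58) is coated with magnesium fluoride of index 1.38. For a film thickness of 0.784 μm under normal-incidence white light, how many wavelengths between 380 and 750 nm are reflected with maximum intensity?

3

At the upper boundary (n = 1.0 to n = 1.38) the reflected ray undergoes a half-wave phase shift.
At the lower boundary (n = 1.38 to n = 1.58) the reflected ray undergoes a half-wave phase shift.
The two reflections carry the same phase change, so no net offset.
So the condition for constructive reflection is 2 n t = m λ.
λ = 2 n t / m = 2164 / m nm.
m=2: 1082 nm (IR); m=3: 721 nm (visible); m=4: 541 nm (visible); m=5: 433 nm (visible); m=6: 361 nm (UV).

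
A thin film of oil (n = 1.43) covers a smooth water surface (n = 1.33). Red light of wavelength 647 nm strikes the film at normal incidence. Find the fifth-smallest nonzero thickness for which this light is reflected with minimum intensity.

1131 nm

At the upper boundary (n = 1.0 to n = 1.43) the reflected ray undergoes a half-wave phase shift.
Bottom surface (1.43 → 1.33): reflection off a lower-index medium gives no phase shift.
Net: one phase inversion between the two reflected rays.
For minimum reflection here: 2 n t = m λ.
The fifth-smallest nonzero thickness corresponds to m = 5: t = m λ / (2 n) = 5.00 × 647 / (2 × 1.43) = 1131 nm.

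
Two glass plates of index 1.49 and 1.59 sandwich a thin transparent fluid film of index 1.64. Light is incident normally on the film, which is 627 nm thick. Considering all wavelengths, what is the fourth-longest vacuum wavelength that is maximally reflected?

588 nm

Ray reflecting at the top interface goes from n = 1.49 toward n = 1.64: a half-wave phase shift.
Ray reflecting at the bottom interface goes from n = 1.64 toward n = 1.59: no phase shift.
Exactly one π shift → a net half-wave offset.
So the condition for constructive reflection is 2 n t = (m + ½) λ.
λ = 2 n t / (m + ½). The fourth-longest wavelength is m = 3: λ = 2 × 1.64 × 627 / 3.50 = 588 nm.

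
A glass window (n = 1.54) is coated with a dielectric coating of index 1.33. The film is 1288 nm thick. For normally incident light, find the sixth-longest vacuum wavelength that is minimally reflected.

623 nm

Ray reflecting at the top interface goes from n = 1.0 toward n = 1.33: a half-wave phase shift.
Ray reflecting at the bottom interface goes from n = 1.33 toward n = 1.54: a half-wave phase shift.
The two reflections carry the same phase change, so no net offset.
So the condition for destructive reflection is 2 n t = (m + ½) λ.
λ = 2 n t / (m + ½). The sixth-longest wavelength is m = 5: λ = 2 × 1.33 × 1288 / 5.50 = 623 nm.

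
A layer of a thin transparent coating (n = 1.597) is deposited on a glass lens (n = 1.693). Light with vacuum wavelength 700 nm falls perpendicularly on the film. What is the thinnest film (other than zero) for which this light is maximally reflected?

At the upper boundary (n = 1.0 to n = 1.597) the reflected ray undergoes a half-wave phase shift.
Bottom surface (1.597 → 1.693): reflection off a higher-index medium gives a half-wave phase shift.
The two reflections carry the same phase change, so no net offset.
For strong reflection here: 2 n t = m λ.
Minimum nonzero at m = 1: t = λ / (2 n) = 700 / (2 × 1.597) = 219 nm.

219 nm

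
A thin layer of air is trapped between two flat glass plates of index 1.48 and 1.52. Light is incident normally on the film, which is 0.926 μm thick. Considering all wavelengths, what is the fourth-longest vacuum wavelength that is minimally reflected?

463 nm

Ray reflecting at the top interface goes from n = 1.48 toward n = 1.0: no phase shift.
Ray reflecting at the bottom interface goes from n = 1.0 toward n = 1.52: a half-wave phase shift.
Net: one phase inversion between the two reflected rays.
For weak reflection here: 2 n t = m λ.
λ = 2 n t / m. The fourth-longest wavelength is m = 4: λ = 2 × 1.0 × 926 / 4.00 = 463 nm.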